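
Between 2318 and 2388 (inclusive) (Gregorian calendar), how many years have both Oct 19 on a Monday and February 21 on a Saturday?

Check each year's weekday for Oct 19 and February 21:
  2318: Sat/Thu  2319: Sun/Fri  2320: Tue/Sat  2321: Wed/Mon  2322: Thu/Tue  2323: Fri/Wed  2324: Sun/Thu  2325: Mon/Sat ✓  2326: Tue/Sun  2327: Wed/Mon  2328: Fri/Tue  2329: Sat/Thu  2330: Sun/Fri  2331: Mon/Sat ✓  …(43 more)…  2375: Sun/Fri  2376: Tue/Sat  2377: Wed/Mon  2378: Thu/Tue  2379: Fri/Wed  2380: Sun/Thu  2381: Mon/Sat ✓  2382: Tue/Sun  2383: Wed/Mon  2384: Fri/Tue  2385: Sat/Thu  2386: Sun/Fri  2387: Mon/Sat ✓  2388: Wed/Sun
Both conditions hold in: 2325, 2331, 2342, 2353, 2359, 2370, 2381, 2387 — 8.

8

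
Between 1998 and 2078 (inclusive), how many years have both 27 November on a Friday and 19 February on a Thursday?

Check each year's weekday for 27 November and 19 February:
  1998: Fri/Thu ✓  1999: Sat/Fri  2000: Mon/Sat  2001: Tue/Mon  2002: Wed/Tue  2003: Thu/Wed  2004: Sat/Thu  2005: Sun/Sat  2006: Mon/Sun  2007: Tue/Mon  2008: Thu/Tue  2009: Fri/Thu ✓  2010: Sat/Fri  2011: Sun/Sat  …(53 more)…  2065: Fri/Thu ✓  2066: Sat/Fri  2067: Sun/Sat  2068: Tue/Sun  2069: Wed/Tue  2070: Thu/Wed  2071: Fri/Thu ✓  2072: Sun/Fri  2073: Mon/Sun  2074: Tue/Mon  2075: Wed/Tue  2076: Fri/Wed  2077: Sat/Fri  2078: Sun/Sat
Both conditions hold in: 1998, 2009, 2015, 2026, 2037, 2043, 2054, 2065, 2071 — 9.

9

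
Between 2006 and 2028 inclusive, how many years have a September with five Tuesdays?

7

September has 30 days; it has five Tuesdays when Tuesday falls among the first (month-length − 28) days — i.e. when September 1 is one of Tuesday/Monday.
September 1 by year: 2006:Fri 2007:Sat 2008:Mon✓ 2009:Tue✓ 2010:Wed 2011:Thu 2012:Sat 2013:Sun 2014:Mon✓ 2015:Tue✓ 2016:Thu 2017:Fri 2018:Sat 2019:Sun 2020:Tue✓ 2021:Wed 2022:Thu 2023:Fri 2024:Sun 2025:Mon✓ 2026:Tue✓ 2027:Wed 2028:Fri
Years with five Tuesdays: 2008, 2009, 2014, 2015, 2020, 2025, 2026 → 7.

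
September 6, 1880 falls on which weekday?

Monday

January 1, 1880 is a Thursday.
September 6 is day 250 of the year, i.e. 249 days after Jan 1.
249 mod 7 = 4, so advance 4 weekdays from Thursday: Monday.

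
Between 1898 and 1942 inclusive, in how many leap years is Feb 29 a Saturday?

Leap years in 1898–1942: 10 of them.
Feb 29 weekday advances by 5 (mod 7) from one leap year to the next four years later (or differs when a century non-leap intervenes).
Leap-day weekdays: 1904:Mon 1908:Sat✓ 1912:Thu 1916:Tue 1920:Sun 1924:Fri 1928:Wed 1932:Mon 1936:Sat✓ 1940:Thu
Saturday: 1908, 1936 → 2.

2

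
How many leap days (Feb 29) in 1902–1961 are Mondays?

Leap years in 1902–1961: 15 of them.
Feb 29 weekday advances by 5 (mod 7) from one leap year to the next four years later (or differs when a century non-leap intervenes).
Leap-day weekdays: 1904:Mon✓ 1908:Sat 1912:Thu 1916:Tue 1920:Sun 1924:Fri 1928:Wed 1932:Mon✓ 1936:Sat 1940:Thu 1944:Tue 1948:Sun 1952:Fri 1956:Wed 1960:Mon✓
Monday: 1904, 1932, 1960 → 3.

3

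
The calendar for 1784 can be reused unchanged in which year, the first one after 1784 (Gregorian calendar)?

1824

Two years share a calendar iff Jan 1 falls on the same weekday and both are leap or both are common. 1784: Jan 1 is Thursday, leap year.
1785: Jan 1 Saturday, common
1786: Jan 1 Sunday, common
1787: Jan 1 Monday, common
1788: Jan 1 Tuesday, leap
1789: Jan 1 Thursday, common
1790: Jan 1 Friday, common
1791: Jan 1 Saturday, common
1792: Jan 1 Sunday, leap
1793: Jan 1 Tuesday, common
1794: Jan 1 Wednesday, common
1795: Jan 1 Thursday, common
1796: Jan 1 Friday, leap
1797: Jan 1 Sunday, common
1798: Jan 1 Monday, common
1799: Jan 1 Tuesday, common
1800: Jan 1 Wednesday, common
1801: Jan 1 Thursday, common
1802: Jan 1 Friday, common
1803: Jan 1 Saturday, common
1804: Jan 1 Sunday, leap
1805: Jan 1 Tuesday, common
1806: Jan 1 Wednesday, common
1807: Jan 1 Thursday, common
1808: Jan 1 Friday, leap
1809: Jan 1 Sunday, common
1810: Jan 1 Monday, common
1811: Jan 1 Tuesday, common
1812: Jan 1 Wednesday, leap
1813: Jan 1 Friday, common
1814: Jan 1 Saturday, common
1815: Jan 1 Sunday, common
1816: Jan 1 Monday, leap
1817: Jan 1 Wednesday, common
1818: Jan 1 Thursday, common
1819: Jan 1 Friday, common
1820: Jan 1 Saturday, leap
1821: Jan 1 Monday, common
1822: Jan 1 Tuesday, common
1823: Jan 1 Wednesday, common
1824: Jan 1 Thursday, leap
1824 matches on both conditions.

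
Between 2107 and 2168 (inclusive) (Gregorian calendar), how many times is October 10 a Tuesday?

8

Track October 10's weekday year by year (advancing +1, or +2 across a Feb 29):
  2107: Mon  2108: Wed (+2)  2109: Thu (+1)  2110: Fri (+1)  2111: Sat (+1)
  2112: Mon (+2)  2113: Tue (+1) ✓  2114: Wed (+1)  2115: Thu (+1)  2116: Sat (+2)
  2117: Sun (+1)  2118: Mon (+1)  2119: Tue (+1) ✓  2120: Thu (+2)  … (34 more years) …
  2155: Fri (+1)  2156: Sun (+2)  2157: Mon (+1)  2158: Tue (+1) ✓  2159: Wed (+1)
  2160: Fri (+2)  2161: Sat (+1)  2162: Sun (+1)  2163: Mon (+1)  2164: Wed (+2)
  2165: Thu (+1)  2166: Fri (+1)  2167: Sat (+1)  2168: Mon (+2)
Tuesday years: 2113, 2119, 2124, 2130, 2141, 2147, 2152, 2158 — 8 in total.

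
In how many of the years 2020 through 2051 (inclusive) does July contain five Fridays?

15

July has 31 days; it has five Fridays when Friday falls among the first (month-length − 28) days — i.e. when July 1 is one of Friday/Thursday/Wednesday.
July 1 by year: 2020:Wed✓ 2021:Thu✓ 2022:Fri✓ 2023:Sat 2024:Mon 2025:Tue 2026:Wed✓ 2027:Thu✓ 2028:Sat 2029:Sun 2030:Mon 2031:Tue 2032:Thu✓ 2033:Fri✓ 2034:Sat 2035:Sun 2036:Tue 2037:Wed✓ 2038:Thu✓ 2039:Fri✓ 2040:Sun 2041:Mon 2042:Tue 2043:Wed✓ 2044:Fri✓ 2045:Sat 2046:Sun 2047:Mon 2048:Wed✓ 2049:Thu✓ 2050:Fri✓ 2051:Sat
Years with five Fridays: 2020, 2021, 2022, 2026, 2027, 2032, 2033, 2037, 2038, 2039, 2043, 2044, 2048, 2049, 2050 → 15.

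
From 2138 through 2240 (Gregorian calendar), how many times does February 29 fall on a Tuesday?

3

Leap years in 2138–2240: 25 of them.
Feb 29 weekday advances by 5 (mod 7) from one leap year to the next four years later (or differs when a century non-leap intervenes).
Leap-day weekdays: 2140:Mon 2144:Sat 2148:Thu 2152:Tue✓ 2156:Sun 2160:Fri 2164:Wed 2168:Mon 2172:Sat 2176:Thu 2180:Tue✓ 2184:Sun 2188:Fri 2192:Wed 2196:Mon 2204:Wed 2208:Mon 2212:Sat 2216:Thu 2220:Tue✓ 2224:Sun 2228:Fri 2232:Wed 2236:Mon 2240:Sat
Tuesday: 2152, 2180, 2220 → 3.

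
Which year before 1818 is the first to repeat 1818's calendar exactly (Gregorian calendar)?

Two years share a calendar iff Jan 1 falls on the same weekday and both are leap or both are common. 1818: Jan 1 is Thursday, common year.
1817: Jan 1 Wednesday, common
1816: Jan 1 Monday, leap
1815: Jan 1 Sunday, common
1814: Jan 1 Saturday, common
1813: Jan 1 Friday, common
1812: Jan 1 Wednesday, leap
1811: Jan 1 Tuesday, common
1810: Jan 1 Monday, common
1809: Jan 1 Sunday, common
1808: Jan 1 Friday, leap
1807: Jan 1 Thursday, common
1807 matches on both conditions.

1807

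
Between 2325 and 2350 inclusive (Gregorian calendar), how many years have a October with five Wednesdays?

10

October has 31 days; it has five Wednesdays when Wednesday falls among the first (month-length − 28) days — i.e. when October 1 is one of Wednesday/Tuesday/Monday.
October 1 by year: 2325:Thu 2326:Fri 2327:Sat 2328:Mon✓ 2329:Tue✓ 2330:Wed✓ 2331:Thu 2332:Sat 2333:Sun 2334:Mon✓ 2335:Tue✓ 2336:Thu 2337:Fri 2338:Sat 2339:Sun 2340:Tue✓ 2341:Wed✓ 2342:Thu 2343:Fri 2344:Sun 2345:Mon✓ 2346:Tue✓ 2347:Wed✓ 2348:Fri 2349:Sat 2350:Sun
Years with five Wednesdays: 2328, 2329, 2330, 2334, 2335, 2340, 2341, 2345, 2346, 2347 → 10.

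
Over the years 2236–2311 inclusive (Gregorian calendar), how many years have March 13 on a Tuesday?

Track March 13's weekday year by year (advancing +1, or +2 across a Feb 29):
  2236: Sun  2237: Mon (+1)  2238: Tue (+1) ✓  2239: Wed (+1)  2240: Fri (+2)
  2241: Sat (+1)  2242: Sun (+1)  2243: Mon (+1)  2244: Wed (+2)  2245: Thu (+1)
  2246: Fri (+1)  2247: Sat (+1)  2248: Mon (+2)  2249: Tue (+1) ✓  … (48 more years) …
  2298: Sun (+1)  2299: Mon (+1)  2300: Tue (+1) ✓  2301: Wed (+1)  2302: Thu (+1)
  2303: Fri (+1)  2304: Sun (+2)  2305: Mon (+1)  2306: Tue (+1) ✓  2307: Wed (+1)
  2308: Fri (+2)  2309: Sat (+1)  2310: Sun (+1)  2311: Mon (+1)
Tuesday years: 2238, 2249, 2255, 2260, 2266, 2277, 2283, 2288, 2294, 2300, 2306 — 11 in total.

11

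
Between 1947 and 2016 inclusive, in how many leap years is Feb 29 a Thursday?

2

Leap years in 1947–2016: 18 of them.
Feb 29 weekday advances by 5 (mod 7) from one leap year to the next four years later (or differs when a century non-leap intervenes).
Leap-day weekdays: 1948:Sun 1952:Fri 1956:Wed 1960:Mon 1964:Sat 1968:Thu✓ 1972:Tue 1976:Sun 1980:Fri 1984:Wed 1988:Mon 1992:Sat 1996:Thu✓ 2000:Tue 2004:Sun 2008:Fri 2012:Wed 2016:Mon
Thursday: 1968, 1996 → 2.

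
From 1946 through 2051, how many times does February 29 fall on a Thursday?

3

Leap years in 1946–2051: 26 of them.
Feb 29 weekday advances by 5 (mod 7) from one leap year to the next four years later (or differs when a century non-leap intervenes).
Leap-day weekdays: 1948:Sun 1952:Fri 1956:Wed 1960:Mon 1964:Sat 1968:Thu✓ 1972:Tue 1976:Sun 1980:Fri 1984:Wed 1988:Mon 1992:Sat 1996:Thu✓ 2000:Tue 2004:Sun 2008:Fri 2012:Wed 2016:Mon 2020:Sat 2024:Thu✓ 2028:Tue 2032:Sun 2036:Fri 2040:Wed 2044:Mon 2048:Sat
Thursday: 1968, 1996, 2024 → 3.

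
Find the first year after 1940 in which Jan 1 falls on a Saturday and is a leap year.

Jan 1 advances by 2 weekdays after a leap year and by 1 after a common year.
1940: Jan 1 is Monday (leap).
1941: Wednesday
1942: Thursday
1943: Friday
1944: Saturday (leap)
1944 begins on a Saturday and is a leap year.

1944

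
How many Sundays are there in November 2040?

4

November 2040 has 30 days and begins on Thursday.
The first Sunday is November 4.
Sundays fall on 4, 11, 18, 25 — that's 4.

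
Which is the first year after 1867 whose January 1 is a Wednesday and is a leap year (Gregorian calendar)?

Jan 1 advances by 2 weekdays after a leap year and by 1 after a common year.
1867: Jan 1 is Tuesday.
1868: Wednesday (leap)
1868 begins on a Wednesday and is a leap year.

1868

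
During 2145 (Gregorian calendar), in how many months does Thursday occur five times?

A month of length L has five Thursdays iff its first Thursday is on day ≤ L−28 (so day 1–3 in a 31-day month, 1–2 in a 30-day month, day 1 in a leap February).
Checking each month of 2145: Jan starts Fri (31d); Feb starts Mon (28d); Mar starts Mon (31d); Apr starts Thu (30d) ✓; May starts Sat (31d); Jun starts Tue (30d); Jul starts Thu (31d) ✓; Aug starts Sun (31d); Sep starts Wed (30d) ✓; Oct starts Fri (31d); Nov starts Mon (30d); Dec starts Wed (31d) ✓.
Five-Thursday months: April, July, September, December → 4.

4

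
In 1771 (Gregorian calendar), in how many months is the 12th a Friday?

2

Check the 12th of each month of 1771: Jan 12: Sat, Feb 12: Tue, Mar 12: Tue, Apr 12: Fri, May 12: Sun, Jun 12: Wed, Jul 12: Fri, Aug 12: Mon, Sep 12: Thu, Oct 12: Sat, Nov 12: Tue, Dec 12: Thu.
Friday occurs in April, July — 2 months.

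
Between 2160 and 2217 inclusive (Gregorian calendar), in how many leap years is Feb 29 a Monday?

3

Leap years in 2160–2217: 14 of them.
Feb 29 weekday advances by 5 (mod 7) from one leap year to the next four years later (or differs when a century non-leap intervenes).
Leap-day weekdays: 2160:Fri 2164:Wed 2168:Mon✓ 2172:Sat 2176:Thu 2180:Tue 2184:Sun 2188:Fri 2192:Wed 2196:Mon✓ 2204:Wed 2208:Mon✓ 2212:Sat 2216:Thu
Monday: 2168, 2196, 2208 → 3.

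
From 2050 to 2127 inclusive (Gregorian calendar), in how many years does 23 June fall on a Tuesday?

Track 23 June's weekday year by year (advancing +1, or +2 across a Feb 29):
  2050: Thu  2051: Fri (+1)  2052: Sun (+2)  2053: Mon (+1)  2054: Tue (+1) ✓
  2055: Wed (+1)  2056: Fri (+2)  2057: Sat (+1)  2058: Sun (+1)  2059: Mon (+1)
  2060: Wed (+2)  2061: Thu (+1)  2062: Fri (+1)  2063: Sat (+1)  … (50 more years) …
  2114: Sat (+1)  2115: Sun (+1)  2116: Tue (+2) ✓  2117: Wed (+1)  2118: Thu (+1)
  2119: Fri (+1)  2120: Sun (+2)  2121: Mon (+1)  2122: Tue (+1) ✓  2123: Wed (+1)
  2124: Fri (+2)  2125: Sat (+1)  2126: Sun (+1)  2127: Mon (+1)
Tuesday years: 2054, 2065, 2071, 2076, 2082, 2093, 2099, 2105, 2111, 2116, 2122 — 11 in total.

11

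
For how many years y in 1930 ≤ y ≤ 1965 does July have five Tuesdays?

July has 31 days; it has five Tuesdays when Tuesday falls among the first (month-length − 28) days — i.e. when July 1 is one of Tuesday/Monday/Sunday.
July 1 by year: 1930:Tue✓ 1931:Wed 1932:Fri 1933:Sat 1934:Sun✓ 1935:Mon✓ 1936:Wed 1937:Thu 1938:Fri 1939:Sat 1940:Mon✓ 1941:Tue✓ 1942:Wed 1943:Thu 1944:Sat …(6 more)… 1951:Sun✓ 1952:Tue✓ 1953:Wed 1954:Thu 1955:Fri 1956:Sun✓ 1957:Mon✓ 1958:Tue✓ 1959:Wed 1960:Fri 1961:Sat 1962:Sun✓ 1963:Mon✓ 1964:Wed 1965:Thu
Years with five Tuesdays: 1930, 1934, 1935, 1940, 1941, 1945, 1946, 1947, 1951, 1952, 1956, 1957, 1958, 1962, 1963 → 15.

15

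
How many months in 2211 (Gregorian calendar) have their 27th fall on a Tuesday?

1

Check the 27th of each month of 2211: Jan 27: Sun, Feb 27: Wed, Mar 27: Wed, Apr 27: Sat, May 27: Mon, Jun 27: Thu, Jul 27: Sat, Aug 27: Tue, Sep 27: Fri, Oct 27: Sun, Nov 27: Wed, Dec 27: Fri.
Tuesday occurs in August — 1 month.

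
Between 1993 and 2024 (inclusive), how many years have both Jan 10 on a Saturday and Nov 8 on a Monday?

1

Check each year's weekday for Jan 10 and Nov 8:
  1993: Sun/Mon  1994: Mon/Tue  1995: Tue/Wed  1996: Wed/Fri  1997: Fri/Sat  1998: Sat/Sun  1999: Sun/Mon  2000: Mon/Wed  2001: Wed/Thu  2002: Thu/Fri  2003: Fri/Sat  2004: Sat/Mon ✓  2005: Mon/Tue  2006: Tue/Wed  …(4 more)…  2011: Mon/Tue  2012: Tue/Thu  2013: Thu/Fri  2014: Fri/Sat  2015: Sat/Sun  2016: Sun/Tue  2017: Tue/Wed  2018: Wed/Thu  2019: Thu/Fri  2020: Fri/Sun  2021: Sun/Mon  2022: Mon/Tue  2023: Tue/Wed  2024: Wed/Fri
Both conditions hold in: 2004 — 1.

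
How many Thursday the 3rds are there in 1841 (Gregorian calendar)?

1

Check the 3rd of each month of 1841: Jan 3: Sun, Feb 3: Wed, Mar 3: Wed, Apr 3: Sat, May 3: Mon, Jun 3: Thu, Jul 3: Sat, Aug 3: Tue, Sep 3: Fri, Oct 3: Sun, Nov 3: Wed, Dec 3: Fri.
Thursday occurs in June — 1 month.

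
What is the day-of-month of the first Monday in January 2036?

January 1, 2036 is a Tuesday, so the first Monday is the 7th.
The first Monday is 7 + 0 = 7.

7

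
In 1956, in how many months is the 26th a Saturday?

1

Check the 26th of each month of 1956: Jan 26: Thu, Feb 26: Sun, Mar 26: Mon, Apr 26: Thu, May 26: Sat, Jun 26: Tue, Jul 26: Thu, Aug 26: Sun, Sep 26: Wed, Oct 26: Fri, Nov 26: Mon, Dec 26: Wed.
Saturday occurs in May — 1 month.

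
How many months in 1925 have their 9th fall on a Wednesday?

Check the 9th of each month of 1925: Jan 9: Fri, Feb 9: Mon, Mar 9: Mon, Apr 9: Thu, May 9: Sat, Jun 9: Tue, Jul 9: Thu, Aug 9: Sun, Sep 9: Wed, Oct 9: Fri, Nov 9: Mon, Dec 9: Wed.
Wednesday occurs in September, December — 2 months.

2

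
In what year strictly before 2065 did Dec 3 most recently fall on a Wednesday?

From one year to the next, a fixed date's weekday advances by 1, or by 2 when a Feb 29 lies between the two dates.
2065: December 3 is Thursday.
2064: Wednesday (−1)
Dec 3 falls on a Wednesday in 2064.

2064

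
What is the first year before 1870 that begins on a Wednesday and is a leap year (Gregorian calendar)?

1868

Jan 1 advances by 2 weekdays after a leap year and by 1 after a common year.
1870: Jan 1 is Saturday.
1869: Friday
1868: Wednesday (leap)
1868 begins on a Wednesday and is a leap year.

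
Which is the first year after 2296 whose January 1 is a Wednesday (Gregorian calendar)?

2302

Jan 1 advances by 2 weekdays after a leap year and by 1 after a common year.
2296: Jan 1 is Wednesday (leap).
2297: Friday
2298: Saturday
2299: Sunday
2300: Monday
2301: Tuesday
2302: Wednesday
2302 begins on a Wednesday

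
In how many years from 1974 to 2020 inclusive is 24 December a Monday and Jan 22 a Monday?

5

Check each year's weekday for 24 December and Jan 22:
  1974: Tue/Tue  1975: Wed/Wed  1976: Fri/Thu  1977: Sat/Sat  1978: Sun/Sun  1979: Mon/Mon ✓  1980: Wed/Tue  1981: Thu/Thu  1982: Fri/Fri  1983: Sat/Sat  1984: Mon/Sun  1985: Tue/Tue  1986: Wed/Wed  1987: Thu/Thu  …(19 more)…  2007: Mon/Mon ✓  2008: Wed/Tue  2009: Thu/Thu  2010: Fri/Fri  2011: Sat/Sat  2012: Mon/Sun  2013: Tue/Tue  2014: Wed/Wed  2015: Thu/Thu  2016: Sat/Fri  2017: Sun/Sun  2018: Mon/Mon ✓  2019: Tue/Tue  2020: Thu/Wed
Both conditions hold in: 1979, 1990, 2001, 2007, 2018 — 5.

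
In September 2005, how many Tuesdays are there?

4

September 2005 has 30 days and begins on Thursday.
The first Tuesday is September 6.
Tuesdays fall on 6, 13, 20, 27 — that's 4.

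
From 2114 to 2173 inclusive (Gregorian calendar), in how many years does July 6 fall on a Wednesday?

8

Track July 6's weekday year by year (advancing +1, or +2 across a Feb 29):
  2114: Fri  2115: Sat (+1)  2116: Mon (+2)  2117: Tue (+1)  2118: Wed (+1) ✓
  2119: Thu (+1)  2120: Sat (+2)  2121: Sun (+1)  2122: Mon (+1)  2123: Tue (+1)
  2124: Thu (+2)  2125: Fri (+1)  2126: Sat (+1)  2127: Sun (+1)  … (32 more years) …
  2160: Sun (+2)  2161: Mon (+1)  2162: Tue (+1)  2163: Wed (+1) ✓  2164: Fri (+2)
  2165: Sat (+1)  2166: Sun (+1)  2167: Mon (+1)  2168: Wed (+2) ✓  2169: Thu (+1)
  2170: Fri (+1)  2171: Sat (+1)  2172: Mon (+2)  2173: Tue (+1)
Wednesday years: 2118, 2129, 2135, 2140, 2146, 2157, 2163, 2168 — 8 in total.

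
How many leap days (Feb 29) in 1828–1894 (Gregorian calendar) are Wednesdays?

Leap years in 1828–1894: 17 of them.
Feb 29 weekday advances by 5 (mod 7) from one leap year to the next four years later (or differs when a century non-leap intervenes).
Leap-day weekdays: 1828:Fri 1832:Wed✓ 1836:Mon 1840:Sat 1844:Thu 1848:Tue 1852:Sun 1856:Fri 1860:Wed✓ 1864:Mon 1868:Sat 1872:Thu 1876:Tue 1880:Sun 1884:Fri 1888:Wed✓ 1892:Mon
Wednesday: 1832, 1860, 1888 → 3.

3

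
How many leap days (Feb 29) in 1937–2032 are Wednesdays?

Leap years in 1937–2032: 24 of them.
Feb 29 weekday advances by 5 (mod 7) from one leap year to the next four years later (or differs when a century non-leap intervenes).
Leap-day weekdays: 1940:Thu 1944:Tue 1948:Sun 1952:Fri 1956:Wed✓ 1960:Mon 1964:Sat 1968:Thu 1972:Tue 1976:Sun 1980:Fri 1984:Wed✓ 1988:Mon 1992:Sat 1996:Thu 2000:Tue 2004:Sun 2008:Fri 2012:Wed✓ 2016:Mon 2020:Sat 2024:Thu 2028:Tue 2032:Sun
Wednesday: 1956, 1984, 2012 → 3.

3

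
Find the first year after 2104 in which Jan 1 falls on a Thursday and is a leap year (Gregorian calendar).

2128

Jan 1 advances by 2 weekdays after a leap year and by 1 after a common year.
2104: Jan 1 is Tuesday (leap).
2105: Thursday
2106: Friday
2107: Saturday
2108: Sunday (leap)
2109: Tuesday
2110: Wednesday
2111: Thursday
2112: Friday (leap)
2113: Sunday
2114: Monday
2115: Tuesday
2116: Wednesday (leap)
2117: Friday
2118: Saturday
2119: Sunday
2120: Monday (leap)
2121: Wednesday
2122: Thursday
2123: Friday
2124: Saturday (leap)
2125: Monday
2126: Tuesday
2127: Wednesday
2128: Thursday (leap)
2128 begins on a Thursday and is a leap year.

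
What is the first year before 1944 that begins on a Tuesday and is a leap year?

1924

Jan 1 advances by 2 weekdays after a leap year and by 1 after a common year.
1944: Jan 1 is Saturday (leap).
1943: Friday
1942: Thursday
1941: Wednesday
1940: Monday (leap)
1939: Sunday
1938: Saturday
1937: Friday
1936: Wednesday (leap)
1935: Tuesday
1934: Monday
1933: Sunday
1932: Friday (leap)
1931: Thursday
1930: Wednesday
1929: Tuesday
1928: Sunday (leap)
1927: Saturday
1926: Friday
1925: Thursday
1924: Tuesday (leap)
1924 begins on a Tuesday and is a leap year.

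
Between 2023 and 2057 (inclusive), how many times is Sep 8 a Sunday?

5

Track Sep 8's weekday year by year (advancing +1, or +2 across a Feb 29):
  2023: Fri  2024: Sun (+2) ✓  2025: Mon (+1)  2026: Tue (+1)  2027: Wed (+1)
  2028: Fri (+2)  2029: Sat (+1)  2030: Sun (+1) ✓  2031: Mon (+1)  2032: Wed (+2)
  2033: Thu (+1)  2034: Fri (+1)  2035: Sat (+1)  2036: Mon (+2)  … (7 more years) …
  2044: Thu (+2)  2045: Fri (+1)  2046: Sat (+1)  2047: Sun (+1) ✓  2048: Tue (+2)
  2049: Wed (+1)  2050: Thu (+1)  2051: Fri (+1)  2052: Sun (+2) ✓  2053: Mon (+1)
  2054: Tue (+1)  2055: Wed (+1)  2056: Fri (+2)  2057: Sat (+1)
Sunday years: 2024, 2030, 2041, 2047, 2052 — 5 in total.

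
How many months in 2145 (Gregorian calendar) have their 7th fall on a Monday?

1

Check the 7th of each month of 2145: Jan 7: Thu, Feb 7: Sun, Mar 7: Sun, Apr 7: Wed, May 7: Fri, Jun 7: Mon, Jul 7: Wed, Aug 7: Sat, Sep 7: Tue, Oct 7: Thu, Nov 7: Sun, Dec 7: Tue.
Monday occurs in June — 1 month.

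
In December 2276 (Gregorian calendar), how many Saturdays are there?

5

December 2276 has 31 days and begins on Friday.
The first Saturday is December 2.
Saturdays fall on 2, 9, 16, 23, 30 — that's 5.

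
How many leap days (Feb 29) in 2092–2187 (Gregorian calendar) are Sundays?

Leap years in 2092–2187: 23 of them.
Feb 29 weekday advances by 5 (mod 7) from one leap year to the next four years later (or differs when a century non-leap intervenes).
Leap-day weekdays: 2092:Fri 2096:Wed 2104:Fri 2108:Wed 2112:Mon 2116:Sat 2120:Thu 2124:Tue 2128:Sun✓ 2132:Fri 2136:Wed 2140:Mon 2144:Sat 2148:Thu 2152:Tue 2156:Sun✓ 2160:Fri 2164:Wed 2168:Mon 2172:Sat 2176:Thu 2180:Tue 2184:Sun✓
Sunday: 2128, 2156, 2184 → 3.

3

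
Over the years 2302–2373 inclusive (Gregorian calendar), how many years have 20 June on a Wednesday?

10

Track 20 June's weekday year by year (advancing +1, or +2 across a Feb 29):
  2302: Fri  2303: Sat (+1)  2304: Mon (+2)  2305: Tue (+1)  2306: Wed (+1) ✓
  2307: Thu (+1)  2308: Sat (+2)  2309: Sun (+1)  2310: Mon (+1)  2311: Tue (+1)
  2312: Thu (+2)  2313: Fri (+1)  2314: Sat (+1)  2315: Sun (+1)  … (44 more years) …
  2360: Mon (+2)  2361: Tue (+1)  2362: Wed (+1) ✓  2363: Thu (+1)  2364: Sat (+2)
  2365: Sun (+1)  2366: Mon (+1)  2367: Tue (+1)  2368: Thu (+2)  2369: Fri (+1)
  2370: Sat (+1)  2371: Sun (+1)  2372: Tue (+2)  2373: Wed (+1) ✓
Wednesday years: 2306, 2317, 2323, 2328, 2334, 2345, 2351, 2356, 2362, 2373 — 10 in total.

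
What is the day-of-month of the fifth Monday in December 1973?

31

December 1, 1973 is a Saturday, so the first Monday is the 3rd.
The fifth Monday is 3 + 28 = 31.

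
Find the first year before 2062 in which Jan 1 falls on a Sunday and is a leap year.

Jan 1 advances by 2 weekdays after a leap year and by 1 after a common year.
2062: Jan 1 is Sunday.
2061: Saturday
2060: Thursday (leap)
2059: Wednesday
2058: Tuesday
2057: Monday
2056: Saturday (leap)
2055: Friday
2054: Thursday
2053: Wednesday
2052: Monday (leap)
2051: Sunday
2050: Saturday
2049: Friday
2048: Wednesday (leap)
2047: Tuesday
2046: Monday
2045: Sunday
2044: Friday (leap)
2043: Thursday
2042: Wednesday
2041: Tuesday
2040: Sunday (leap)
2040 begins on a Sunday and is a leap year.

2040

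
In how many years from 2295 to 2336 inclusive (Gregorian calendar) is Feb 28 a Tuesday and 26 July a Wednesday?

5

Check each year's weekday for Feb 28 and 26 July:
  2295: Thu/Fri  2296: Fri/Sun  2297: Sun/Mon  2298: Mon/Tue  2299: Tue/Wed ✓  2300: Wed/Thu  2301: Thu/Fri  2302: Fri/Sat  2303: Sat/Sun  2304: Sun/Tue  2305: Tue/Wed ✓  2306: Wed/Thu  2307: Thu/Fri  2308: Fri/Sun  …(14 more)…  2323: Wed/Thu  2324: Thu/Sat  2325: Sat/Sun  2326: Sun/Mon  2327: Mon/Tue  2328: Tue/Thu  2329: Thu/Fri  2330: Fri/Sat  2331: Sat/Sun  2332: Sun/Tue  2333: Tue/Wed ✓  2334: Wed/Thu  2335: Thu/Fri  2336: Fri/Sun
Both conditions hold in: 2299, 2305, 2311, 2322, 2333 — 5.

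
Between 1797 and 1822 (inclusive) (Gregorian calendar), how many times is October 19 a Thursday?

4

Track October 19's weekday year by year (advancing +1, or +2 across a Feb 29):
  1797: Thu ✓  1798: Fri (+1)  1799: Sat (+1)  1800: Sun (+1)  1801: Mon (+1)
  1802: Tue (+1)  1803: Wed (+1)  1804: Fri (+2)  1805: Sat (+1)  1806: Sun (+1)
  1807: Mon (+1)  1808: Wed (+2)  1809: Thu (+1) ✓  1810: Fri (+1)  1811: Sat (+1)
  1812: Mon (+2)  1813: Tue (+1)  1814: Wed (+1)  1815: Thu (+1) ✓  1816: Sat (+2)
  1817: Sun (+1)  1818: Mon (+1)  1819: Tue (+1)  1820: Thu (+2) ✓  1821: Fri (+1)
  1822: Sat (+1)
Thursday years: 1797, 1809, 1815, 1820 — 4 in total.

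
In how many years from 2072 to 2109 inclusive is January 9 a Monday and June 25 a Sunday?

Check each year's weekday for January 9 and June 25:
  2072: Sat/Sat  2073: Mon/Sun ✓  2074: Tue/Mon  2075: Wed/Tue  2076: Thu/Thu  2077: Sat/Fri  2078: Sun/Sat  2079: Mon/Sun ✓  2080: Tue/Tue  2081: Thu/Wed  2082: Fri/Thu  2083: Sat/Fri  2084: Sun/Sun  2085: Tue/Mon  …(10 more)…  2096: Mon/Mon  2097: Wed/Tue  2098: Thu/Wed  2099: Fri/Thu  2100: Sat/Fri  2101: Sun/Sat  2102: Mon/Sun ✓  2103: Tue/Mon  2104: Wed/Wed  2105: Fri/Thu  2106: Sat/Fri  2107: Sun/Sat  2108: Mon/Mon  2109: Wed/Tue
Both conditions hold in: 2073, 2079, 2090, 2102 — 4.

4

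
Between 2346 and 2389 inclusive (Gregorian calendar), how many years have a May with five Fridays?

May has 31 days; it has five Fridays when Friday falls among the first (month-length − 28) days — i.e. when May 1 is one of Friday/Thursday/Wednesday.
May 1 by year: 2346:Wed✓ 2347:Thu✓ 2348:Sat 2349:Sun 2350:Mon 2351:Tue 2352:Thu✓ 2353:Fri✓ 2354:Sat 2355:Sun 2356:Tue 2357:Wed✓ 2358:Thu✓ 2359:Fri✓ 2360:Sun …(14 more)… 2375:Thu✓ 2376:Sat 2377:Sun 2378:Mon 2379:Tue 2380:Thu✓ 2381:Fri✓ 2382:Sat 2383:Sun 2384:Tue 2385:Wed✓ 2386:Thu✓ 2387:Fri✓ 2388:Sun 2389:Mon
Years with five Fridays: 2346, 2347, 2352, 2353, 2357, 2358, 2359, 2363, 2364, 2368, 2369, 2370, 2374, 2375, 2380, 2381, 2385, 2386, 2387 → 19.

19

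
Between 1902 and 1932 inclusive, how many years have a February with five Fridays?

February has 28 days (29 in leap years); it has five Fridays when Friday falls among the first (month-length − 28) days — i.e. when February 1 is Friday in a leap year (never in a common year).
February 1 by year: 1902:Sat 1903:Sun 1904:Mon 1905:Wed 1906:Thu 1907:Fri 1908:Sat 1909:Mon 1910:Tue 1911:Wed 1912:Thu 1913:Sat 1914:Sun 1915:Mon 1916:Tue 1917:Thu 1918:Fri 1919:Sat 1920:Sun 1921:Tue 1922:Wed 1923:Thu 1924:Fri✓ 1925:Sun 1926:Mon 1927:Tue 1928:Wed 1929:Fri 1930:Sat 1931:Sun 1932:Mon
Years with five Fridays: 1924 → 1.

1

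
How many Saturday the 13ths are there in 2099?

1

Check the 13th of each month of 2099: Jan 13: Tue, Feb 13: Fri, Mar 13: Fri, Apr 13: Mon, May 13: Wed, Jun 13: Sat, Jul 13: Mon, Aug 13: Thu, Sep 13: Sun, Oct 13: Tue, Nov 13: Fri, Dec 13: Sun.
Saturday occurs in June — 1 month.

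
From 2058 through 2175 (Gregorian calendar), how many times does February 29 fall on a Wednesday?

5

Leap years in 2058–2175: 28 of them.
Feb 29 weekday advances by 5 (mod 7) from one leap year to the next four years later (or differs when a century non-leap intervenes).
Leap-day weekdays: 2060:Sun 2064:Fri 2068:Wed✓ 2072:Mon 2076:Sat 2080:Thu 2084:Tue 2088:Sun 2092:Fri 2096:Wed✓ 2104:Fri 2108:Wed✓ 2112:Mon 2116:Sat 2120:Thu 2124:Tue 2128:Sun 2132:Fri 2136:Wed✓ 2140:Mon 2144:Sat 2148:Thu 2152:Tue 2156:Sun 2160:Fri 2164:Wed✓ 2168:Mon 2172:Sat
Wednesday: 2068, 2096, 2108, 2136, 2164 → 5.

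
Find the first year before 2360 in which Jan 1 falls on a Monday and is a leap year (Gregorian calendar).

Jan 1 advances by 2 weekdays after a leap year and by 1 after a common year.
2360: Jan 1 is Friday (leap).
2359: Thursday
2358: Wednesday
2357: Tuesday
2356: Sunday (leap)
2355: Saturday
2354: Friday
2353: Thursday
2352: Tuesday (leap)
2351: Monday
2350: Sunday
2349: Saturday
2348: Thursday (leap)
2347: Wednesday
2346: Tuesday
2345: Monday
2344: Saturday (leap)
2343: Friday
2342: Thursday
2341: Wednesday
2340: Monday (leap)
2340 begins on a Monday and is a leap year.

2340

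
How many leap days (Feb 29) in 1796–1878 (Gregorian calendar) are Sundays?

2

Leap years in 1796–1878: 20 of them.
Feb 29 weekday advances by 5 (mod 7) from one leap year to the next four years later (or differs when a century non-leap intervenes).
Leap-day weekdays: 1796:Mon 1804:Wed 1808:Mon 1812:Sat 1816:Thu 1820:Tue 1824:Sun✓ 1828:Fri 1832:Wed 1836:Mon 1840:Sat 1844:Thu 1848:Tue 1852:Sun✓ 1856:Fri 1860:Wed 1864:Mon 1868:Sat 1872:Thu 1876:Tue
Sunday: 1824, 1852 → 2.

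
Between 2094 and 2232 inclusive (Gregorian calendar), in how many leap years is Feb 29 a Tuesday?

4

Leap years in 2094–2232: 33 of them.
Feb 29 weekday advances by 5 (mod 7) from one leap year to the next four years later (or differs when a century non-leap intervenes).
Leap-day weekdays: 2096:Wed 2104:Fri 2108:Wed 2112:Mon 2116:Sat 2120:Thu 2124:Tue✓ 2128:Sun 2132:Fri 2136:Wed 2140:Mon 2144:Sat 2148:Thu …(7 more)… 2180:Tue✓ 2184:Sun 2188:Fri 2192:Wed 2196:Mon 2204:Wed 2208:Mon 2212:Sat 2216:Thu 2220:Tue✓ 2224:Sun 2228:Fri 2232:Wed
Tuesday: 2124, 2152, 2180, 2220 → 4.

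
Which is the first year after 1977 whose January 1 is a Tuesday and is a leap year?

1980

Jan 1 advances by 2 weekdays after a leap year and by 1 after a common year.
1977: Jan 1 is Saturday.
1978: Sunday
1979: Monday
1980: Tuesday (leap)
1980 begins on a Tuesday and is a leap year.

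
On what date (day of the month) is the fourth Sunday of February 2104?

February 1, 2104 is a Friday, so the first Sunday is the 3rd.
The fourth Sunday is 3 + 21 = 24.

24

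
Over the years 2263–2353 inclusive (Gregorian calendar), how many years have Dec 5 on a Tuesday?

14

Track Dec 5's weekday year by year (advancing +1, or +2 across a Feb 29):
  2263: Sat  2264: Mon (+2)  2265: Tue (+1) ✓  2266: Wed (+1)  2267: Thu (+1)
  2268: Sat (+2)  2269: Sun (+1)  2270: Mon (+1)  2271: Tue (+1) ✓  2272: Thu (+2)
  2273: Fri (+1)  2274: Sat (+1)  2275: Sun (+1)  2276: Tue (+2) ✓  … (63 more years) …
  2340: Thu (+2)  2341: Fri (+1)  2342: Sat (+1)  2343: Sun (+1)  2344: Tue (+2) ✓
  2345: Wed (+1)  2346: Thu (+1)  2347: Fri (+1)  2348: Sun (+2)  2349: Mon (+1)
  2350: Tue (+1) ✓  2351: Wed (+1)  2352: Fri (+2)  2353: Sat (+1)
Tuesday years: 2265, 2271, 2276, 2282, 2293, 2299, 2305, 2311, 2316, 2322, 2333, 2339, 2344, 2350 — 14 in total.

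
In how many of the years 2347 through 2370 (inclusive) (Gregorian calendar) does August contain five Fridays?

10

August has 31 days; it has five Fridays when Friday falls among the first (month-length − 28) days — i.e. when August 1 is one of Friday/Thursday/Wednesday.
August 1 by year: 2347:Fri✓ 2348:Sun 2349:Mon 2350:Tue 2351:Wed✓ 2352:Fri✓ 2353:Sat 2354:Sun 2355:Mon 2356:Wed✓ 2357:Thu✓ 2358:Fri✓ 2359:Sat 2360:Mon 2361:Tue 2362:Wed✓ 2363:Thu✓ 2364:Sat 2365:Sun 2366:Mon 2367:Tue 2368:Thu✓ 2369:Fri✓ 2370:Sat
Years with five Fridays: 2347, 2351, 2352, 2356, 2357, 2358, 2362, 2363, 2368, 2369 → 10.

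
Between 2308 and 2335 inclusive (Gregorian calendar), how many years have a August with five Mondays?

August has 31 days; it has five Mondays when Monday falls among the first (month-length − 28) days — i.e. when August 1 is one of Monday/Sunday/Saturday.
August 1 by year: 2308:Sat✓ 2309:Sun✓ 2310:Mon✓ 2311:Tue 2312:Thu 2313:Fri 2314:Sat✓ 2315:Sun✓ 2316:Tue 2317:Wed 2318:Thu 2319:Fri 2320:Sun✓ 2321:Mon✓ 2322:Tue 2323:Wed 2324:Fri 2325:Sat✓ 2326:Sun✓ 2327:Mon✓ 2328:Wed 2329:Thu 2330:Fri 2331:Sat✓ 2332:Mon✓ 2333:Tue 2334:Wed 2335:Thu
Years with five Mondays: 2308, 2309, 2310, 2314, 2315, 2320, 2321, 2325, 2326, 2327, 2331, 2332 → 12.

12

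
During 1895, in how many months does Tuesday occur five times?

A month of length L has five Tuesdays iff its first Tuesday is on day ≤ L−28 (so day 1–3 in a 31-day month, 1–2 in a 30-day month, day 1 in a leap February).
Checking each month of 1895: Jan starts Tue (31d) ✓; Feb starts Fri (28d); Mar starts Fri (31d); Apr starts Mon (30d) ✓; May starts Wed (31d); Jun starts Sat (30d); Jul starts Mon (31d) ✓; Aug starts Thu (31d); Sep starts Sun (30d); Oct starts Tue (31d) ✓; Nov starts Fri (30d); Dec starts Sun (31d) ✓.
Five-Tuesday months: January, April, July, October, December → 5.

5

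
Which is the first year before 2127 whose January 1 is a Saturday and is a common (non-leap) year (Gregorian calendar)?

Jan 1 advances by 2 weekdays after a leap year and by 1 after a common year.
2127: Jan 1 is Wednesday.
2126: Tuesday
2125: Monday
2124: Saturday (leap)
2123: Friday
2122: Thursday
2121: Wednesday
2120: Monday (leap)
2119: Sunday
2118: Saturday
2118 begins on a Saturday and is a common year.

2118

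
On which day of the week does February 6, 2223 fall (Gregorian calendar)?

Thursday

January 1, 2223 is a Wednesday.
February 6 is day 37 of the year, i.e. 36 days after Jan 1.
36 mod 7 = 1, so advance 1 weekday from Wednesday: Thursday.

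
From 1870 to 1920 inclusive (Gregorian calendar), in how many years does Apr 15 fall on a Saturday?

Track Apr 15's weekday year by year (advancing +1, or +2 across a Feb 29):
  1870: Fri  1871: Sat (+1) ✓  1872: Mon (+2)  1873: Tue (+1)  1874: Wed (+1)
  1875: Thu (+1)  1876: Sat (+2) ✓  1877: Sun (+1)  1878: Mon (+1)  1879: Tue (+1)
  1880: Thu (+2)  1881: Fri (+1)  1882: Sat (+1) ✓  1883: Sun (+1)  … (23 more years) …
  1907: Mon (+1)  1908: Wed (+2)  1909: Thu (+1)  1910: Fri (+1)  1911: Sat (+1) ✓
  1912: Mon (+2)  1913: Tue (+1)  1914: Wed (+1)  1915: Thu (+1)  1916: Sat (+2) ✓
  1917: Sun (+1)  1918: Mon (+1)  1919: Tue (+1)  1920: Thu (+2)
Saturday years: 1871, 1876, 1882, 1893, 1899, 1905, 1911, 1916 — 8 in total.

8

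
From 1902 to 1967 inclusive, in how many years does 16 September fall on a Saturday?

10

Track 16 September's weekday year by year (advancing +1, or +2 across a Feb 29):
  1902: Tue  1903: Wed (+1)  1904: Fri (+2)  1905: Sat (+1) ✓  1906: Sun (+1)
  1907: Mon (+1)  1908: Wed (+2)  1909: Thu (+1)  1910: Fri (+1)  1911: Sat (+1) ✓
  1912: Mon (+2)  1913: Tue (+1)  1914: Wed (+1)  1915: Thu (+1)  … (38 more years) …
  1954: Thu (+1)  1955: Fri (+1)  1956: Sun (+2)  1957: Mon (+1)  1958: Tue (+1)
  1959: Wed (+1)  1960: Fri (+2)  1961: Sat (+1) ✓  1962: Sun (+1)  1963: Mon (+1)
  1964: Wed (+2)  1965: Thu (+1)  1966: Fri (+1)  1967: Sat (+1) ✓
Saturday years: 1905, 1911, 1916, 1922, 1933, 1939, 1944, 1950, 1961, 1967 — 10 in total.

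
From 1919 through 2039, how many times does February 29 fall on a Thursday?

Leap years in 1919–2039: 30 of them.
Feb 29 weekday advances by 5 (mod 7) from one leap year to the next four years later (or differs when a century non-leap intervenes).
Leap-day weekdays: 1920:Sun 1924:Fri 1928:Wed 1932:Mon 1936:Sat 1940:Thu✓ 1944:Tue 1948:Sun 1952:Fri 1956:Wed 1960:Mon 1964:Sat 1968:Thu✓ …(4 more)… 1988:Mon 1992:Sat 1996:Thu✓ 2000:Tue 2004:Sun 2008:Fri 2012:Wed 2016:Mon 2020:Sat 2024:Thu✓ 2028:Tue 2032:Sun 2036:Fri
Thursday: 1940, 1968, 1996, 2024 → 4.

4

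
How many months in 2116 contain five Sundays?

A month of length L has five Sundays iff its first Sunday is on day ≤ L−28 (so day 1–3 in a 31-day month, 1–2 in a 30-day month, day 1 in a leap February).
Checking each month of 2116: Jan starts Wed (31d); Feb starts Sat (29d); Mar starts Sun (31d) ✓; Apr starts Wed (30d); May starts Fri (31d) ✓; Jun starts Mon (30d); Jul starts Wed (31d); Aug starts Sat (31d) ✓; Sep starts Tue (30d); Oct starts Thu (31d); Nov starts Sun (30d) ✓; Dec starts Tue (31d).
Five-Sunday months: March, May, August, November → 4.

4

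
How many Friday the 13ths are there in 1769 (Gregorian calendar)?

Check the 13th of each month of 1769: Jan 13: Fri, Feb 13: Mon, Mar 13: Mon, Apr 13: Thu, May 13: Sat, Jun 13: Tue, Jul 13: Thu, Aug 13: Sun, Sep 13: Wed, Oct 13: Fri, Nov 13: Mon, Dec 13: Wed.
Friday occurs in January, October — 2 months.

2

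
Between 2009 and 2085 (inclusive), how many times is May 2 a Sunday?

Track May 2's weekday year by year (advancing +1, or +2 across a Feb 29):
  2009: Sat  2010: Sun (+1) ✓  2011: Mon (+1)  2012: Wed (+2)  2013: Thu (+1)
  2014: Fri (+1)  2015: Sat (+1)  2016: Mon (+2)  2017: Tue (+1)  2018: Wed (+1)
  2019: Thu (+1)  2020: Sat (+2)  2021: Sun (+1) ✓  2022: Mon (+1)  … (49 more years) …
  2072: Mon (+2)  2073: Tue (+1)  2074: Wed (+1)  2075: Thu (+1)  2076: Sat (+2)
  2077: Sun (+1) ✓  2078: Mon (+1)  2079: Tue (+1)  2080: Thu (+2)  2081: Fri (+1)
  2082: Sat (+1)  2083: Sun (+1) ✓  2084: Tue (+2)  2085: Wed (+1)
Sunday years: 2010, 2021, 2027, 2032, 2038, 2049, 2055, 2060, 2066, 2077, 2083 — 11 in total.

11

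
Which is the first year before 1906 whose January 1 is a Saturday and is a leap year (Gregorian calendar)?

Jan 1 advances by 2 weekdays after a leap year and by 1 after a common year.
1906: Jan 1 is Monday.
1905: Sunday
1904: Friday (leap)
1903: Thursday
1902: Wednesday
1901: Tuesday
1900: Monday
1899: Sunday
1898: Saturday
1897: Friday
1896: Wednesday (leap)
1895: Tuesday
1894: Monday
1893: Sunday
1892: Friday (leap)
1891: Thursday
1890: Wednesday
1889: Tuesday
1888: Sunday (leap)
1887: Saturday
1886: Friday
1885: Thursday
1884: Tuesday (leap)
1883: Monday
1882: Sunday
1881: Saturday
1880: Thursday (leap)
1879: Wednesday
1878: Tuesday
1877: Monday
1876: Saturday (leap)
1876 begins on a Saturday and is a leap year.

1876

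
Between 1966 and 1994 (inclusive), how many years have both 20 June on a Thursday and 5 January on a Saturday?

3

Check each year's weekday for 20 June and 5 January:
  1966: Mon/Wed  1967: Tue/Thu  1968: Thu/Fri  1969: Fri/Sun  1970: Sat/Mon  1971: Sun/Tue  1972: Tue/Wed  1973: Wed/Fri  1974: Thu/Sat ✓  1975: Fri/Sun  1976: Sun/Mon  1977: Mon/Wed  1978: Tue/Thu  1979: Wed/Fri  1980: Fri/Sat  1981: Sat/Mon  1982: Sun/Tue  1983: Mon/Wed  1984: Wed/Thu  1985: Thu/Sat ✓  1986: Fri/Sun  1987: Sat/Mon  1988: Mon/Tue  1989: Tue/Thu  1990: Wed/Fri  1991: Thu/Sat ✓  1992: Sat/Sun  1993: Sun/Tue  1994: Mon/Wed
Both conditions hold in: 1974, 1985, 1991 — 3.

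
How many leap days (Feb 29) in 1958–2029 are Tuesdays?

Leap years in 1958–2029: 18 of them.
Feb 29 weekday advances by 5 (mod 7) from one leap year to the next four years later (or differs when a century non-leap intervenes).
Leap-day weekdays: 1960:Mon 1964:Sat 1968:Thu 1972:Tue✓ 1976:Sun 1980:Fri 1984:Wed 1988:Mon 1992:Sat 1996:Thu 2000:Tue✓ 2004:Sun 2008:Fri 2012:Wed 2016:Mon 2020:Sat 2024:Thu 2028:Tue✓
Tuesday: 1972, 2000, 2028 → 3.

3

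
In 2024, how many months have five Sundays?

4

A month of length L has five Sundays iff its first Sunday is on day ≤ L−28 (so day 1–3 in a 31-day month, 1–2 in a 30-day month, day 1 in a leap February).
Checking each month of 2024: Jan starts Mon (31d); Feb starts Thu (29d); Mar starts Fri (31d) ✓; Apr starts Mon (30d); May starts Wed (31d); Jun starts Sat (30d) ✓; Jul starts Mon (31d); Aug starts Thu (31d); Sep starts Sun (30d) ✓; Oct starts Tue (31d); Nov starts Fri (30d); Dec starts Sun (31d) ✓.
Five-Sunday months: March, June, September, December → 4.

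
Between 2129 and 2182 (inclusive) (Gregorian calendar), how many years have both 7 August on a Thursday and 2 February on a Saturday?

Check each year's weekday for 7 August and 2 February:
  2129: Sun/Wed  2130: Mon/Thu  2131: Tue/Fri  2132: Thu/Sat ✓  2133: Fri/Mon  2134: Sat/Tue  2135: Sun/Wed  2136: Tue/Thu  2137: Wed/Sat  2138: Thu/Sun  2139: Fri/Mon  2140: Sun/Tue  2141: Mon/Thu  2142: Tue/Fri  …(26 more)…  2169: Mon/Thu  2170: Tue/Fri  2171: Wed/Sat  2172: Fri/Sun  2173: Sat/Tue  2174: Sun/Wed  2175: Mon/Thu  2176: Wed/Fri  2177: Thu/Sun  2178: Fri/Mon  2179: Sat/Tue  2180: Mon/Wed  2181: Tue/Fri  2182: Wed/Sat
Both conditions hold in: 2132, 2160 — 2.

2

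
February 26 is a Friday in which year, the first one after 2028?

From one year to the next, a fixed date's weekday advances by 1, or by 2 when a Feb 29 lies between the two dates.
2028: February 26 is Saturday.
2029: Monday (+2)
2030: Tuesday (+1)
2031: Wednesday (+1)
2032: Thursday (+1)
2033: Saturday (+2)
2034: Sunday (+1)
2035: Monday (+1)
2036: Tuesday (+1)
2037: Thursday (+2)
2038: Friday (+1)
February 26 falls on a Friday in 2038.

2038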